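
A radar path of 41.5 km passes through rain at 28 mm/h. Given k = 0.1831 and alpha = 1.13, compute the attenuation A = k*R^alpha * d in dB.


gamma = 0.1831 * 28^1.13 = 7.906366 dB/km
A = 7.906366 * 41.5 = 328.11 dB

328.11 dB


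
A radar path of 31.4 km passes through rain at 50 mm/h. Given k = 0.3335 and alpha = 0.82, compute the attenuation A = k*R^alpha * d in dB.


gamma = 0.3335 * 50^0.82 = 8.24615 dB/km
A = 8.24615 * 31.4 = 258.93 dB

258.93 dB


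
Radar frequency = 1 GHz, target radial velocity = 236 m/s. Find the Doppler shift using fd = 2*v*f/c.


fd = 2 * 236 * 1000000000.0 / 3e8 = 1573.3 Hz

1573.3 Hz


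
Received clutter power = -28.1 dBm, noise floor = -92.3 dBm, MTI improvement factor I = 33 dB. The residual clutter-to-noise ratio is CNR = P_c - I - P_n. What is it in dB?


CNR = -28.1 - 33 - (-92.3) = 31.2 dB

31.2 dB


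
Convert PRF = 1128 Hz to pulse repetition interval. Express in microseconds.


PRI = 1/1128 = 0.0008865248 s = 886.5 us

886.5 us


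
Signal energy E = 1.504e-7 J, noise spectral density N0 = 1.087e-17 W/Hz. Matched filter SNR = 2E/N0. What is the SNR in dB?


SNR_lin = 2 * 1.504e-7 / 1.087e-17 = 2.767e10
SNR_dB = 10*log10(2.767e10) = 104.4 dB

104.4 dB


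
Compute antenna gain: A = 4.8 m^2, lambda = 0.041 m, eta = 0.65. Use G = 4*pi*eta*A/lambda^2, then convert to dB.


G_linear = 4*pi*0.65*4.8/0.041^2 = 23323.66
G_dB = 10*log10(23323.66) = 43.7 dB

43.7 dB


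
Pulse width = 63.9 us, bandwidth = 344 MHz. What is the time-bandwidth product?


TBP = 63.9 * 344 = 21981.6

21981.6


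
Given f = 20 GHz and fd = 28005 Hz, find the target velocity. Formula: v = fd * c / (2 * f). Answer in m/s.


v = 28005 * 3e8 / (2 * 20000000000.0) = 210.0 m/s

210.0 m/s


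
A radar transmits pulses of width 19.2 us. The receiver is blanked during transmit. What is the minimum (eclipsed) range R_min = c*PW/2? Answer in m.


R_min = 3e8 * 19.2e-6 / 2 = 2880.0 m

2880.0 m


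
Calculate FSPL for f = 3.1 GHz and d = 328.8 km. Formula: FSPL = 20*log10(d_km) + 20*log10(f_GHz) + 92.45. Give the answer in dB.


20*log10(328.8) = 50.34
20*log10(3.1) = 9.83
FSPL = 152.6 dB

152.6 dB


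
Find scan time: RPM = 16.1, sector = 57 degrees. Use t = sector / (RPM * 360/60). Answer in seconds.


t = 57 / (16.1 * 360) * 60 = 0.59 s

0.59 s


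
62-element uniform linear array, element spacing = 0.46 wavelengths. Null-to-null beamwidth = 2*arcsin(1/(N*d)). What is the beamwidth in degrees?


1/(N*d) = 1/(62*0.46) = 0.035063
BW = 2*arcsin(0.035063) = 4.0 degrees

4.0 degrees


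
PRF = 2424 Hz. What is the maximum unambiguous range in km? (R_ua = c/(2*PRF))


R_ua = 3e8 / (2 * 2424) = 61881.2 m = 61.9 km

61.9 km


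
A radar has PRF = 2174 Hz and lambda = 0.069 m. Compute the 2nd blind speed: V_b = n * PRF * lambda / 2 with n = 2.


V_blind = 2 * 2174 * 0.069 / 2 = 150.0 m/s

150.0 m/s


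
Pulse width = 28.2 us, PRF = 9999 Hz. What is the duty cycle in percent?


DC = 28.2e-6 * 9999 * 100 = 28.2%

28.2%


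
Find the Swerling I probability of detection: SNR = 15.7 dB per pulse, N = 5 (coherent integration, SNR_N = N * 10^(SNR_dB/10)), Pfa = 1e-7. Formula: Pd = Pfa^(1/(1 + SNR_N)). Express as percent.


SNR_lin = 10^(15.7/10) = 37.15352
SNR_N = 5 * 37.15352 = 185.7676
1/(1 + SNR_N) = 1/186.7676 = 0.0053542
Pd = (1e-7)^0.0053542 = 0.91732
Pd = 91.7%

91.7%


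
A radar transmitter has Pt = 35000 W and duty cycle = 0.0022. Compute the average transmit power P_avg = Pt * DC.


P_avg = 35000 * 0.0022 = 77.0 W

77.0 W


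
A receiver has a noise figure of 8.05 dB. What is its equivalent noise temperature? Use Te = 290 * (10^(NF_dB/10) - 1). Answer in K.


NF_lin = 10^(8.05/10) = 6.382635
Te = 290 * (6.382635 - 1) = 1561.0 K

1561.0 K


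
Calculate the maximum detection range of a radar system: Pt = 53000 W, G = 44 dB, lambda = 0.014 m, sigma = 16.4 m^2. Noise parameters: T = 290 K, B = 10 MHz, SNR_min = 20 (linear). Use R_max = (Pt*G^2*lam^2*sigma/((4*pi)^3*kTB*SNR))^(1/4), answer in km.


G_lin = 10^(44/10) = 25118.864315
R^4 = 53000 * 25118.864315^2 * 0.014^2 * 16.4 / ((4*pi)^3 * 1.38e-23 * 290 * 10000000.0 * 20)
R^4 = 6.76767e19 m^4
R_max = (6.76767e19)^(1/4) = 90700.5 m = 90.7 km

90.7 km


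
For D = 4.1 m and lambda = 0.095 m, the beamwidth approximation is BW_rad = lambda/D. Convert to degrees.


BW_rad = 0.095 / 4.1 = 0.023171
BW_deg = 1.33 degrees

1.33 degrees


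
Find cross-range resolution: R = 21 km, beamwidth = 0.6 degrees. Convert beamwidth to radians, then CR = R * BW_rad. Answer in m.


BW_rad = 0.010471976
CR = 21000 * 0.010471976 = 219.9 m

219.9 m


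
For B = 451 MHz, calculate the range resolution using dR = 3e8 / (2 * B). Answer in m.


dR = 3e8 / (2 * 451000000.0) = 0.33 m

0.33 m


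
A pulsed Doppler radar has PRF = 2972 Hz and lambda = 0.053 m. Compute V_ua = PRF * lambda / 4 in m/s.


V_ua = 2972 * 0.053 / 4 = 39.4 m/s

39.4 m/s


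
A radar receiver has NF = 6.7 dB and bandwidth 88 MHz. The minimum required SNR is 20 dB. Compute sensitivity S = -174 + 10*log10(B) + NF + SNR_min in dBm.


10*log10(88000000.0) = 79.44
S = -174 + 79.44 + 6.7 + 20 = -67.9 dBm

-67.9 dBm


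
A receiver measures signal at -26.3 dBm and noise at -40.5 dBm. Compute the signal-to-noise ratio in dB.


SNR = -26.3 - (-40.5) = 14.2 dB

14.2 dB


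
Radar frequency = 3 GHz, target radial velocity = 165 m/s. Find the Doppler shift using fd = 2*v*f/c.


fd = 2 * 165 * 3000000000.0 / 3e8 = 3300.0 Hz

3300.0 Hz


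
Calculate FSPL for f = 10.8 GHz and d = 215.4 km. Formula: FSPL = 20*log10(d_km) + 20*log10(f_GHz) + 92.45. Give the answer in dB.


20*log10(215.4) = 46.66
20*log10(10.8) = 20.67
FSPL = 159.8 dB

159.8 dB


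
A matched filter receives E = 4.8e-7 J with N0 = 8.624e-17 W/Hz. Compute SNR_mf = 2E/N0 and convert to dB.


SNR_lin = 2 * 4.8e-7 / 8.624e-17 = 1.113e10
SNR_dB = 10*log10(1.113e10) = 100.5 dB

100.5 dB


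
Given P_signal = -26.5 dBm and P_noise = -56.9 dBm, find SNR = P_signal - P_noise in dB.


SNR = -26.5 - (-56.9) = 30.4 dB

30.4 dB


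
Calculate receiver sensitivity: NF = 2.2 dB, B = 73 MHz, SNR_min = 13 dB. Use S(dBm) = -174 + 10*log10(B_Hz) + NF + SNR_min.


10*log10(73000000.0) = 78.63
S = -174 + 78.63 + 2.2 + 13 = -80.2 dBm

-80.2 dBm


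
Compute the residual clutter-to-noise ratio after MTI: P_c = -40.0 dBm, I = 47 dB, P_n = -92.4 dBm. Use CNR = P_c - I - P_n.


CNR = -40.0 - 47 - (-92.4) = 5.4 dB

5.4 dB


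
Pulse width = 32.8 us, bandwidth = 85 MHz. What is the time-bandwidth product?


TBP = 32.8 * 85 = 2788.0

2788.0


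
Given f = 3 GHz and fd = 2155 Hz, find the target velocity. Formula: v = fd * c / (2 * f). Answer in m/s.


v = 2155 * 3e8 / (2 * 3000000000.0) = 107.8 m/s

107.8 m/s


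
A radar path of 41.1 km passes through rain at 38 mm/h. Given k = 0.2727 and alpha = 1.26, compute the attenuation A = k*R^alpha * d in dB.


gamma = 0.2727 * 38^1.26 = 26.681637 dB/km
A = 26.681637 * 41.1 = 1096.62 dB

1096.62 dB


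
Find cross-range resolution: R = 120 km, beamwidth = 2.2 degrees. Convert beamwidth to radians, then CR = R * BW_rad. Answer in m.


BW_rad = 0.038397244
CR = 120000 * 0.038397244 = 4607.7 m

4607.7 m


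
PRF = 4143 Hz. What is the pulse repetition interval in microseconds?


PRI = 1/4143 = 0.000241371 s = 241.4 us

241.4 us


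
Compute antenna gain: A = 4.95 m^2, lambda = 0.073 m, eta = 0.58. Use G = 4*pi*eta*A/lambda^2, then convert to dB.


G_linear = 4*pi*0.58*4.95/0.073^2 = 6770.14
G_dB = 10*log10(6770.14) = 38.3 dB

38.3 dB


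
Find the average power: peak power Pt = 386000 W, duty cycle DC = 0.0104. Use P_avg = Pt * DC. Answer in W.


P_avg = 386000 * 0.0104 = 4014.4 W

4014.4 W


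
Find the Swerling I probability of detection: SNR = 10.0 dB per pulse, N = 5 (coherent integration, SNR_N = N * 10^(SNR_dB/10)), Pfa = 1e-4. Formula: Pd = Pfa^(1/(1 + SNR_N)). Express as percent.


SNR_lin = 10^(10.0/10) = 10.0
SNR_N = 5 * 10.0 = 50.0
1/(1 + SNR_N) = 1/51.0 = 0.0196078
Pd = (1e-4)^0.0196078 = 0.83477
Pd = 83.5%

83.5%


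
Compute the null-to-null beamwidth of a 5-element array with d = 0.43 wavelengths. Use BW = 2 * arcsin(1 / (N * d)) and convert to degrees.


1/(N*d) = 1/(5*0.43) = 0.465116
BW = 2*arcsin(0.465116) = 55.4 degrees

55.4 degrees


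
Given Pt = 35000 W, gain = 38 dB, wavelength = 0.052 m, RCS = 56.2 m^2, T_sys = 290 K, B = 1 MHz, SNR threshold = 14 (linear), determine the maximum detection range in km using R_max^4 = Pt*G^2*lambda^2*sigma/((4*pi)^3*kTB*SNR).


G_lin = 10^(38/10) = 6309.573445
R^4 = 35000 * 6309.573445^2 * 0.052^2 * 56.2 / ((4*pi)^3 * 1.38e-23 * 290 * 1000000.0 * 14)
R^4 = 1.90448e21 m^4
R_max = (1.90448e21)^(1/4) = 208902.7 m = 208.9 km

208.9 km


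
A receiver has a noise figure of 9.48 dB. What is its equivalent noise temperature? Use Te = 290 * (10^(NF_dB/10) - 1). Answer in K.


NF_lin = 10^(9.48/10) = 8.87156
Te = 290 * (8.87156 - 1) = 2282.8 K

2282.8 K


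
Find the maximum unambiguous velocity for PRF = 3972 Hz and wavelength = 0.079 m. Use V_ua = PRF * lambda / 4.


V_ua = 3972 * 0.079 / 4 = 78.4 m/s

78.4 m/s


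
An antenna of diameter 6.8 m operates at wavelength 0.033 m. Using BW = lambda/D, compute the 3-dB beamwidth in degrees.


BW_rad = 0.033 / 6.8 = 0.004853
BW_deg = 0.28 degrees

0.28 degrees


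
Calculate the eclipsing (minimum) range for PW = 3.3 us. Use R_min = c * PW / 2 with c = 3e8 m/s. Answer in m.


R_min = 3e8 * 3.3e-6 / 2 = 495.0 m

495.0 m


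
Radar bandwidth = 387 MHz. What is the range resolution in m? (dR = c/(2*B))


dR = 3e8 / (2 * 387000000.0) = 0.39 m

0.39 m


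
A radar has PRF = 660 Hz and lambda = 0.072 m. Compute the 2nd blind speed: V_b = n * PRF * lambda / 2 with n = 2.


V_blind = 2 * 660 * 0.072 / 2 = 47.5 m/s

47.5 m/s


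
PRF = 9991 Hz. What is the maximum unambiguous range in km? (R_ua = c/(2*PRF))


R_ua = 3e8 / (2 * 9991) = 15013.5 m = 15.0 km

15.0 km


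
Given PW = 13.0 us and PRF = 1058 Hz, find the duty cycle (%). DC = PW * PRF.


DC = 13.0e-6 * 1058 * 100 = 1.38%

1.38%


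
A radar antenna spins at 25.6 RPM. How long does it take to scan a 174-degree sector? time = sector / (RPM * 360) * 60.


t = 174 / (25.6 * 360) * 60 = 1.13 s

1.13 s


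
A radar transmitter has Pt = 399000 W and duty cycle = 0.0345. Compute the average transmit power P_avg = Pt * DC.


P_avg = 399000 * 0.0345 = 13765.5 W

13765.5 W


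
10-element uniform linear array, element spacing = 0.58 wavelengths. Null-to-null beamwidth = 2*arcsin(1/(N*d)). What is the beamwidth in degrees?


1/(N*d) = 1/(10*0.58) = 0.172414
BW = 2*arcsin(0.172414) = 19.9 degrees

19.9 degrees


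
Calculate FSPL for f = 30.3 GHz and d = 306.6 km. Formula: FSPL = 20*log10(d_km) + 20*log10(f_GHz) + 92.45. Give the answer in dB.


20*log10(306.6) = 49.73
20*log10(30.3) = 29.63
FSPL = 171.8 dB

171.8 dB


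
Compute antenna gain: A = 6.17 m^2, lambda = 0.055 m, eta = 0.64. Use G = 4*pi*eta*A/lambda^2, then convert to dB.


G_linear = 4*pi*0.64*6.17/0.055^2 = 16403.99
G_dB = 10*log10(16403.99) = 42.1 dB

42.1 dB


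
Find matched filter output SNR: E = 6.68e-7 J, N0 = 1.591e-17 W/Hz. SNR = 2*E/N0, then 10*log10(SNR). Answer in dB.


SNR_lin = 2 * 6.68e-7 / 1.591e-17 = 8.397e10
SNR_dB = 10*log10(8.397e10) = 109.2 dB

109.2 dB


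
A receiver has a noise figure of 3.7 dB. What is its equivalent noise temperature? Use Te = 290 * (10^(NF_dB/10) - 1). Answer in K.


NF_lin = 10^(3.7/10) = 2.344229
Te = 290 * (2.344229 - 1) = 389.8 K

389.8 K


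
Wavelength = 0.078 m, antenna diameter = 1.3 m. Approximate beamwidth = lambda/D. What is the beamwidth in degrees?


BW_rad = 0.078 / 1.3 = 0.06
BW_deg = 3.44 degrees

3.44 degrees


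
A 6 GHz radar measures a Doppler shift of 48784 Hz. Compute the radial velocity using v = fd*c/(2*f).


v = 48784 * 3e8 / (2 * 6000000000.0) = 1219.6 m/s

1219.6 m/s


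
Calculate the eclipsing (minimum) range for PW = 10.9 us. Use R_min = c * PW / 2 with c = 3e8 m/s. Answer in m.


R_min = 3e8 * 10.9e-6 / 2 = 1635.0 m

1635.0 m


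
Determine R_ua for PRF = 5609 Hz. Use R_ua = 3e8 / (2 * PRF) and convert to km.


R_ua = 3e8 / (2 * 5609) = 26742.7 m = 26.7 km

26.7 km


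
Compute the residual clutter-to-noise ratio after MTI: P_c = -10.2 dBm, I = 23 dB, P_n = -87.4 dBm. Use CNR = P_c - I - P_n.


CNR = -10.2 - 23 - (-87.4) = 54.2 dB

54.2 dB


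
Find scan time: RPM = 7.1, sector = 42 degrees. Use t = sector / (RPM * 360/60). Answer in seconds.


t = 42 / (7.1 * 360) * 60 = 0.99 s

0.99 s


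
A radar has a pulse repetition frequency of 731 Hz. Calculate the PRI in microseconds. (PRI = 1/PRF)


PRI = 1/731 = 0.0013679891 s = 1368.0 us

1368.0 us


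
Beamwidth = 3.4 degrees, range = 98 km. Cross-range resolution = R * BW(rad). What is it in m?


BW_rad = 0.059341195
CR = 98000 * 0.059341195 = 5815.4 m

5815.4 m


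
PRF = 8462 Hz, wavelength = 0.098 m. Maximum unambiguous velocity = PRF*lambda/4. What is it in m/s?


V_ua = 8462 * 0.098 / 4 = 207.3 m/s

207.3 m/s


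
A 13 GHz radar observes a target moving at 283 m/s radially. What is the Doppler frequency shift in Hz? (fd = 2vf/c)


fd = 2 * 283 * 13000000000.0 / 3e8 = 24526.7 Hz

24526.7 Hz


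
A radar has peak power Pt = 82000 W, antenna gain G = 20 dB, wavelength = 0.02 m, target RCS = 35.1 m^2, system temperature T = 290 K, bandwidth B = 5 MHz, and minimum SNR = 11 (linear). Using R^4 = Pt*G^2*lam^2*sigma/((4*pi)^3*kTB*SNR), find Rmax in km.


G_lin = 10^(20/10) = 100.0
R^4 = 82000 * 100.0^2 * 0.02^2 * 35.1 / ((4*pi)^3 * 1.38e-23 * 290 * 5000000.0 * 11)
R^4 = 2.63579e16 m^4
R_max = (2.63579e16)^(1/4) = 12741.7 m = 12.7 km

12.7 km


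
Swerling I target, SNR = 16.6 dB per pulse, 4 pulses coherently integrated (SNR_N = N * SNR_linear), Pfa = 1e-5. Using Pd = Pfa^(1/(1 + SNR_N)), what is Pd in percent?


SNR_lin = 10^(16.6/10) = 45.70882
SNR_N = 4 * 45.70882 = 182.83528
1/(1 + SNR_N) = 1/183.83528 = 0.0054397
Pd = (1e-5)^0.0054397 = 0.93929
Pd = 93.9%

93.9%


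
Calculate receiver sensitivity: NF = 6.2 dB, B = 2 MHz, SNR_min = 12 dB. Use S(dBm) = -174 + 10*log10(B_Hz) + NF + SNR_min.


10*log10(2000000.0) = 63.01
S = -174 + 63.01 + 6.2 + 12 = -92.8 dBm

-92.8 dBm


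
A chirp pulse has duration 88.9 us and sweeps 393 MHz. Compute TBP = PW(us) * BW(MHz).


TBP = 88.9 * 393 = 34937.7

34937.7


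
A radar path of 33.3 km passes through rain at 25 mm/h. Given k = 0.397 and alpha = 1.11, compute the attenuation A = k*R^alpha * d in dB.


gamma = 0.397 * 25^1.11 = 14.141775 dB/km
A = 14.141775 * 33.3 = 470.92 dB

470.92 dB


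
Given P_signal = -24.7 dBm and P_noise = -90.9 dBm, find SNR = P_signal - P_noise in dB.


SNR = -24.7 - (-90.9) = 66.2 dB

66.2 dB


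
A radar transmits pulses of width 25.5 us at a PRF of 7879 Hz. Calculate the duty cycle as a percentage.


DC = 25.5e-6 * 7879 * 100 = 20.09%

20.09%


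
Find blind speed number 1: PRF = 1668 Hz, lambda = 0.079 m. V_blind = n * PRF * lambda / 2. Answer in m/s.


V_blind = 1 * 1668 * 0.079 / 2 = 65.9 m/s

65.9 m/s


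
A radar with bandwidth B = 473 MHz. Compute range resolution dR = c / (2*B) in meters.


dR = 3e8 / (2 * 473000000.0) = 0.32 m

0.32 m


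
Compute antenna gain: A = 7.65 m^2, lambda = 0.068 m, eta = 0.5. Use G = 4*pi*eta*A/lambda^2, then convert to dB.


G_linear = 4*pi*0.5*7.65/0.068^2 = 10394.98
G_dB = 10*log10(10394.98) = 40.2 dB

40.2 dB


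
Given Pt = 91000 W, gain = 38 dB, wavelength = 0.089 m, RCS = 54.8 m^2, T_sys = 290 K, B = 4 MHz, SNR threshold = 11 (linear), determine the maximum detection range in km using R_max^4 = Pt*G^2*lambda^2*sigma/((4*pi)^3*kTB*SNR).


G_lin = 10^(38/10) = 6309.573445
R^4 = 91000 * 6309.573445^2 * 0.089^2 * 54.8 / ((4*pi)^3 * 1.38e-23 * 290 * 4000000.0 * 11)
R^4 = 4.50031e21 m^4
R_max = (4.50031e21)^(1/4) = 259006.5 m = 259.0 km

259.0 km


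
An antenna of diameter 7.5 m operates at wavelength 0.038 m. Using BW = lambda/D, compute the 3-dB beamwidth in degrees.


BW_rad = 0.038 / 7.5 = 0.005067
BW_deg = 0.29 degrees

0.29 degrees


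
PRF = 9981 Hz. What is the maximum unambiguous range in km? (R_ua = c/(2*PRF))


R_ua = 3e8 / (2 * 9981) = 15028.6 m = 15.0 km

15.0 km


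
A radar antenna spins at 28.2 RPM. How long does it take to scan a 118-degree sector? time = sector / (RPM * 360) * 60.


t = 118 / (28.2 * 360) * 60 = 0.7 s

0.7 s


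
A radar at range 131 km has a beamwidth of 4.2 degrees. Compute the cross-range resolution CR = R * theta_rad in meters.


BW_rad = 0.073303829
CR = 131000 * 0.073303829 = 9602.8 m

9602.8 m


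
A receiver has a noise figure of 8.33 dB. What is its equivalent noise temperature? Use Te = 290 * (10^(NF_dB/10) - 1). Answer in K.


NF_lin = 10^(8.33/10) = 6.807694
Te = 290 * (6.807694 - 1) = 1684.2 K

1684.2 K


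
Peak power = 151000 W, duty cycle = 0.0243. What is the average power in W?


P_avg = 151000 * 0.0243 = 3669.3 W

3669.3 W


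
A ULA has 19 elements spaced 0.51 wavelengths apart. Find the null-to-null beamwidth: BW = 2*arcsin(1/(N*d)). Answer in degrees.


1/(N*d) = 1/(19*0.51) = 0.103199
BW = 2*arcsin(0.103199) = 11.8 degrees

11.8 degrees


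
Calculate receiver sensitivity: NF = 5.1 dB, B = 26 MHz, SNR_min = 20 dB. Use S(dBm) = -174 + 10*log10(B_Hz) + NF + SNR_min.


10*log10(26000000.0) = 74.15
S = -174 + 74.15 + 5.1 + 20 = -74.8 dBm

-74.8 dBm


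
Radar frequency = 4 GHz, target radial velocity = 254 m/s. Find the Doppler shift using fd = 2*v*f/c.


fd = 2 * 254 * 4000000000.0 / 3e8 = 6773.3 Hz

6773.3 Hz


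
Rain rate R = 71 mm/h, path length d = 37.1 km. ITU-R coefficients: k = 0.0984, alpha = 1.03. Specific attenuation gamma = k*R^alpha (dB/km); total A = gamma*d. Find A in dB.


gamma = 0.0984 * 71^1.03 = 7.939464 dB/km
A = 7.939464 * 37.1 = 294.55 dB

294.55 dB


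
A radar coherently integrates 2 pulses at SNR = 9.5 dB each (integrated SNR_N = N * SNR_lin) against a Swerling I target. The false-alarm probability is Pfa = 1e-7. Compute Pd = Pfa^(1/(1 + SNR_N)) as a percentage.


SNR_lin = 10^(9.5/10) = 8.91251
SNR_N = 2 * 8.91251 = 17.82502
1/(1 + SNR_N) = 1/18.82502 = 0.0531208
Pd = (1e-7)^0.0531208 = 0.42477
Pd = 42.5%

42.5%


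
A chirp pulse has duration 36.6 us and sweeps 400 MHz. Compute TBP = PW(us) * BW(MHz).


TBP = 36.6 * 400 = 14640.0

14640.0


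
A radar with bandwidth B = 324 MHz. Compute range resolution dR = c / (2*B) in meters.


dR = 3e8 / (2 * 324000000.0) = 0.46 m

0.46 m


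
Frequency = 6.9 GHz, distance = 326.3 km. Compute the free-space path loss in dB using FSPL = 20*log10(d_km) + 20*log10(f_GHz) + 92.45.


20*log10(326.3) = 50.27
20*log10(6.9) = 16.78
FSPL = 159.5 dB

159.5 dB


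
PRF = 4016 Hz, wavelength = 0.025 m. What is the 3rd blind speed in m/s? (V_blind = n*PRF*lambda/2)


V_blind = 3 * 4016 * 0.025 / 2 = 150.6 m/s

150.6 m/s


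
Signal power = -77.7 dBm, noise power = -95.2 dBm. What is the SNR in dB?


SNR = -77.7 - (-95.2) = 17.5 dB

17.5 dB


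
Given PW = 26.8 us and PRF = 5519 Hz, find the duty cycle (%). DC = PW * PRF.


DC = 26.8e-6 * 5519 * 100 = 14.79%

14.79%


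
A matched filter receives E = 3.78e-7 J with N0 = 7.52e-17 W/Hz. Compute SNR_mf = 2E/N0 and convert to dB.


SNR_lin = 2 * 3.78e-7 / 7.52e-17 = 1.005e10
SNR_dB = 10*log10(1.005e10) = 100.0 dB

100.0 dB


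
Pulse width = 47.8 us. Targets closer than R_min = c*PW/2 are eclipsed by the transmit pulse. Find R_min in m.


R_min = 3e8 * 47.8e-6 / 2 = 7170.0 m

7170.0 m


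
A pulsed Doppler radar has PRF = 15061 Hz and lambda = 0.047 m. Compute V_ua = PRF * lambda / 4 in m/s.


V_ua = 15061 * 0.047 / 4 = 177.0 m/s

177.0 m/s


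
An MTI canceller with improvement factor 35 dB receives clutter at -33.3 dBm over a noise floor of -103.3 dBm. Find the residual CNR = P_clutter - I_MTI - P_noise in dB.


CNR = -33.3 - 35 - (-103.3) = 35.0 dB

35.0 dB


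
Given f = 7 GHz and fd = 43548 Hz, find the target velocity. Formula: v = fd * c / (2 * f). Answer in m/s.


v = 43548 * 3e8 / (2 * 7000000000.0) = 933.2 m/s

933.2 m/s


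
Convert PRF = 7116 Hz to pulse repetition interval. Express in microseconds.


PRI = 1/7116 = 0.0001405284 s = 140.5 us

140.5 us


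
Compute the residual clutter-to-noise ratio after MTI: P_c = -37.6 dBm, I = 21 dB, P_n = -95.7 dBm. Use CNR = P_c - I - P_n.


CNR = -37.6 - 21 - (-95.7) = 37.1 dB

37.1 dB


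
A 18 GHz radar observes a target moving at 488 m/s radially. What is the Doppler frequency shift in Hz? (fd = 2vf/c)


fd = 2 * 488 * 18000000000.0 / 3e8 = 58560.0 Hz

58560.0 Hz


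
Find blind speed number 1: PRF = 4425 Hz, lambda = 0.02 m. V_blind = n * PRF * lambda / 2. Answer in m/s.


V_blind = 1 * 4425 * 0.02 / 2 = 44.3 m/s

44.3 m/s


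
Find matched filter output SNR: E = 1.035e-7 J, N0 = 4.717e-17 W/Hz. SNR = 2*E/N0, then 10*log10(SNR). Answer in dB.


SNR_lin = 2 * 1.035e-7 / 4.717e-17 = 4.388e9
SNR_dB = 10*log10(4.388e9) = 96.4 dB

96.4 dB


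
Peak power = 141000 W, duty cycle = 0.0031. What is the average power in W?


P_avg = 141000 * 0.0031 = 437.1 W

437.1 W


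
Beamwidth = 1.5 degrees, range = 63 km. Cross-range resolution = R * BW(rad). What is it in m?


BW_rad = 0.026179939
CR = 63000 * 0.026179939 = 1649.3 m

1649.3 m


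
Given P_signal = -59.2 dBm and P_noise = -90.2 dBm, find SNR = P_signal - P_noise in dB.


SNR = -59.2 - (-90.2) = 31.0 dB

31.0 dB


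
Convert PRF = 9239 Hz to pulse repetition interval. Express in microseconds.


PRI = 1/9239 = 0.0001082368 s = 108.2 us

108.2 us


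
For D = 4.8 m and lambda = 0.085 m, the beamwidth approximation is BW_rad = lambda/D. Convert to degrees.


BW_rad = 0.085 / 4.8 = 0.017708
BW_deg = 1.01 degrees

1.01 degrees


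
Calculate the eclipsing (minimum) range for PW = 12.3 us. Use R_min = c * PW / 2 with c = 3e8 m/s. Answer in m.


R_min = 3e8 * 12.3e-6 / 2 = 1845.0 m

1845.0 m


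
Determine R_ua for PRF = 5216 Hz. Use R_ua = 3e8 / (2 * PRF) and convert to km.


R_ua = 3e8 / (2 * 5216) = 28757.7 m = 28.8 km

28.8 km


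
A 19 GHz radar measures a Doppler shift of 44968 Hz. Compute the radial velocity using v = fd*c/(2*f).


v = 44968 * 3e8 / (2 * 19000000000.0) = 355.0 m/s

355.0 m/s


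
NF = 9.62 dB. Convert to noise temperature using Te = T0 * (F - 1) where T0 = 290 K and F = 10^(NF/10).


NF_lin = 10^(9.62/10) = 9.162205
Te = 290 * (9.162205 - 1) = 2367.0 K

2367.0 K


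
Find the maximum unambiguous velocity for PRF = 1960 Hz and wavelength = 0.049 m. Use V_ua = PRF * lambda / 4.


V_ua = 1960 * 0.049 / 4 = 24.0 m/s

24.0 m/s


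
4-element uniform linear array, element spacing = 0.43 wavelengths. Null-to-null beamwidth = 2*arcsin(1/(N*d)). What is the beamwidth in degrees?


1/(N*d) = 1/(4*0.43) = 0.581395
BW = 2*arcsin(0.581395) = 71.1 degrees

71.1 degrees


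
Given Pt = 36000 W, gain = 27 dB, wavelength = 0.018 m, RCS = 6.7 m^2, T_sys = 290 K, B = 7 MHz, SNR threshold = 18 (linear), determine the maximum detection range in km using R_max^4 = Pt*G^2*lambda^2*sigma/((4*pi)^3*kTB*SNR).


G_lin = 10^(27/10) = 501.187234
R^4 = 36000 * 501.187234^2 * 0.018^2 * 6.7 / ((4*pi)^3 * 1.38e-23 * 290 * 7000000.0 * 18)
R^4 = 1.96176e16 m^4
R_max = (1.96176e16)^(1/4) = 11834.8 m = 11.8 km

11.8 km


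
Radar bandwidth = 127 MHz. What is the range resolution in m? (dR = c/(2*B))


dR = 3e8 / (2 * 127000000.0) = 1.18 m

1.18 m


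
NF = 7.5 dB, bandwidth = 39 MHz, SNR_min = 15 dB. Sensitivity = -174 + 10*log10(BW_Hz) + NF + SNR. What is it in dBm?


10*log10(39000000.0) = 75.91
S = -174 + 75.91 + 7.5 + 15 = -75.6 dBm

-75.6 dBm


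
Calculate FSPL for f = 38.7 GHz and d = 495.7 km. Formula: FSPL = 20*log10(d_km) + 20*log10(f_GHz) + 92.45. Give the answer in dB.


20*log10(495.7) = 53.9
20*log10(38.7) = 31.75
FSPL = 178.1 dB

178.1 dB


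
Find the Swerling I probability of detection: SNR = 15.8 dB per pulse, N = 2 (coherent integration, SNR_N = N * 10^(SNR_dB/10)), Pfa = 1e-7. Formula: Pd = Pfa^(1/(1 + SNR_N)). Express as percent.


SNR_lin = 10^(15.8/10) = 38.01894
SNR_N = 2 * 38.01894 = 76.03788
1/(1 + SNR_N) = 1/77.03788 = 0.0129806
Pd = (1e-7)^0.0129806 = 0.81121
Pd = 81.1%

81.1%


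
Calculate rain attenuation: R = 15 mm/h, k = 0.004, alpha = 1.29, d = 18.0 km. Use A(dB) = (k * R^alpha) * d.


gamma = 0.004 * 15^1.29 = 0.131588 dB/km
A = 0.131588 * 18.0 = 2.37 dB

2.37 dB


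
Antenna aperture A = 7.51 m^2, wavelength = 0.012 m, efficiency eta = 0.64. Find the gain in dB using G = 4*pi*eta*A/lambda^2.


G_linear = 4*pi*0.64*7.51/0.012^2 = 419437.53
G_dB = 10*log10(419437.53) = 56.2 dB

56.2 dB


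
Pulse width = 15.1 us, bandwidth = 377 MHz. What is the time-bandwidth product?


TBP = 15.1 * 377 = 5692.7

5692.7


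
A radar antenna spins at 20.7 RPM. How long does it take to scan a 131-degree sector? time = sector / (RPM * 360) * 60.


t = 131 / (20.7 * 360) * 60 = 1.05 s

1.05 s


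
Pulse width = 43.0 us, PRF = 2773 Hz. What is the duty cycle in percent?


DC = 43.0e-6 * 2773 * 100 = 11.92%

11.92%


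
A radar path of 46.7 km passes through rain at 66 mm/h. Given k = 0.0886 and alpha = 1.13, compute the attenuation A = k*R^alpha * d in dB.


gamma = 0.0886 * 66^1.13 = 10.081342 dB/km
A = 10.081342 * 46.7 = 470.8 dB

470.8 dB


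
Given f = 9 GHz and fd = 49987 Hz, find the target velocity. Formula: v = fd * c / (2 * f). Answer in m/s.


v = 49987 * 3e8 / (2 * 9000000000.0) = 833.1 m/s

833.1 m/s


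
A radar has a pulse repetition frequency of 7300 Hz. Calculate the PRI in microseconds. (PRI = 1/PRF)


PRI = 1/7300 = 0.0001369863 s = 137.0 us

137.0 us


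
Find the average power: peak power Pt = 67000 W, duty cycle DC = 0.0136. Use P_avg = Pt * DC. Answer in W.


P_avg = 67000 * 0.0136 = 911.2 W

911.2 W


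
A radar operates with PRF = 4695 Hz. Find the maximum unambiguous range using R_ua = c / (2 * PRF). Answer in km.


R_ua = 3e8 / (2 * 4695) = 31948.9 m = 31.9 km

31.9 km


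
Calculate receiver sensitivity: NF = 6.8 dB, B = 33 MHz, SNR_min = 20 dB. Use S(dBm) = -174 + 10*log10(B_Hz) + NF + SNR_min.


10*log10(33000000.0) = 75.19
S = -174 + 75.19 + 6.8 + 20 = -72.0 dBm

-72.0 dBm


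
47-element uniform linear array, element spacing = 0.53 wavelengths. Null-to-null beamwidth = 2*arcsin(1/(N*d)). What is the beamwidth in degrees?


1/(N*d) = 1/(47*0.53) = 0.040145
BW = 2*arcsin(0.040145) = 4.6 degrees

4.6 degrees


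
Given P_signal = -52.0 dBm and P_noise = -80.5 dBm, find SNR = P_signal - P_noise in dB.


SNR = -52.0 - (-80.5) = 28.5 dB

28.5 dB


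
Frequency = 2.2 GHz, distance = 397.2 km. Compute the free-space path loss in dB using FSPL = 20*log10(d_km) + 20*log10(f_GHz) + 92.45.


20*log10(397.2) = 51.98
20*log10(2.2) = 6.85
FSPL = 151.3 dB

151.3 dB


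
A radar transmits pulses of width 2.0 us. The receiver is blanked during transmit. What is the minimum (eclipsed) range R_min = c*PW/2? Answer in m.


R_min = 3e8 * 2.0e-6 / 2 = 300.0 m

300.0 m


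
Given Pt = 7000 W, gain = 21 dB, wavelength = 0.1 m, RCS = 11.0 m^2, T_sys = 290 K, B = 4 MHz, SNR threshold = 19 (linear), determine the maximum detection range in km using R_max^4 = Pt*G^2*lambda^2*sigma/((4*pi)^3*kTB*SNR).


G_lin = 10^(21/10) = 125.892541
R^4 = 7000 * 125.892541^2 * 0.1^2 * 11.0 / ((4*pi)^3 * 1.38e-23 * 290 * 4000000.0 * 19)
R^4 = 2.02195e16 m^4
R_max = (2.02195e16)^(1/4) = 11924.6 m = 11.9 km

11.9 km


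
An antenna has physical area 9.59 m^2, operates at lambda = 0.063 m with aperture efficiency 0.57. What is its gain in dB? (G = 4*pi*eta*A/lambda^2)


G_linear = 4*pi*0.57*9.59/0.063^2 = 17307.02
G_dB = 10*log10(17307.02) = 42.4 dB

42.4 dB


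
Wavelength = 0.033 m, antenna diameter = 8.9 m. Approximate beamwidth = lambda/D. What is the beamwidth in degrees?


BW_rad = 0.033 / 8.9 = 0.003708
BW_deg = 0.21 degrees

0.21 degrees


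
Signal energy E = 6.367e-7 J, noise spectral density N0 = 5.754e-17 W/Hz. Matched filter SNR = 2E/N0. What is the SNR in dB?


SNR_lin = 2 * 6.367e-7 / 5.754e-17 = 2.213e10
SNR_dB = 10*log10(2.213e10) = 103.4 dB

103.4 dB


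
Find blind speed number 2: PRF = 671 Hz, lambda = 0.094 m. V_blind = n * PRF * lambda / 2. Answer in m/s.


V_blind = 2 * 671 * 0.094 / 2 = 63.1 m/s

63.1 m/s


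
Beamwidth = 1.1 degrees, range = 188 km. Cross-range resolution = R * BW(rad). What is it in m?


BW_rad = 0.019198622
CR = 188000 * 0.019198622 = 3609.3 m

3609.3 m


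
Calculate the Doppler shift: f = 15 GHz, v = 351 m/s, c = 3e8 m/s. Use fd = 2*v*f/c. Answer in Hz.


fd = 2 * 351 * 15000000000.0 / 3e8 = 35100.0 Hz

35100.0 Hz


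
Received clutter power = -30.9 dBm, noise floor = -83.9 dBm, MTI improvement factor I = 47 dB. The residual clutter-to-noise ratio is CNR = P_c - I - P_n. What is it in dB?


CNR = -30.9 - 47 - (-83.9) = 6.0 dB

6.0 dB


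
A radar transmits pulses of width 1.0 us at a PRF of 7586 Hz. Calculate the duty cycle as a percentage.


DC = 1.0e-6 * 7586 * 100 = 0.76%

0.76%


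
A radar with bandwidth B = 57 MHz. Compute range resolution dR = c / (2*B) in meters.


dR = 3e8 / (2 * 57000000.0) = 2.63 m

2.63 m


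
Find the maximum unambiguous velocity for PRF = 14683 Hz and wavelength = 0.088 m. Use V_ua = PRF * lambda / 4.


V_ua = 14683 * 0.088 / 4 = 323.0 m/s

323.0 m/s


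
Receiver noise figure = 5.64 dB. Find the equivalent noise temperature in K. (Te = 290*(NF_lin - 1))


NF_lin = 10^(5.64/10) = 3.664376
Te = 290 * (3.664376 - 1) = 772.7 K

772.7 K


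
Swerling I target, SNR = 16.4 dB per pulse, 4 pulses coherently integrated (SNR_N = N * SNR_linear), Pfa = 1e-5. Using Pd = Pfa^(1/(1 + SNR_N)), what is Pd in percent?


SNR_lin = 10^(16.4/10) = 43.65158
SNR_N = 4 * 43.65158 = 174.60632
1/(1 + SNR_N) = 1/175.60632 = 0.0056946
Pd = (1e-5)^0.0056946 = 0.93654
Pd = 93.7%

93.7%


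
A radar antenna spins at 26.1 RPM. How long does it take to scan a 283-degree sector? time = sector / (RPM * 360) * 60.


t = 283 / (26.1 * 360) * 60 = 1.81 s

1.81 s


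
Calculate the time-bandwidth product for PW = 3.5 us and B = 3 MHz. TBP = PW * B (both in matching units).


TBP = 3.5 * 3 = 10.5

10.5


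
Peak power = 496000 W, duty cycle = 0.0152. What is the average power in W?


P_avg = 496000 * 0.0152 = 7539.2 W

7539.2 W


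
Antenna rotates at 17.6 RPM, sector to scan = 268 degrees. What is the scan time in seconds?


t = 268 / (17.6 * 360) * 60 = 2.54 s

2.54 s


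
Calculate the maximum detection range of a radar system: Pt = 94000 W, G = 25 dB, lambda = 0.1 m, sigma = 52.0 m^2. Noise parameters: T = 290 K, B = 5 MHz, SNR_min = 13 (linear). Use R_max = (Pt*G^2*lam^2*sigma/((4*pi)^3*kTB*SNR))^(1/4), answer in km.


G_lin = 10^(25/10) = 316.227766
R^4 = 94000 * 316.227766^2 * 0.1^2 * 52.0 / ((4*pi)^3 * 1.38e-23 * 290 * 5000000.0 * 13)
R^4 = 9.46915e18 m^4
R_max = (9.46915e18)^(1/4) = 55472.5 m = 55.5 km

55.5 km


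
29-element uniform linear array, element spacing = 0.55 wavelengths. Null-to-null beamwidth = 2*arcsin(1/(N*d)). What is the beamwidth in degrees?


1/(N*d) = 1/(29*0.55) = 0.062696
BW = 2*arcsin(0.062696) = 7.2 degrees

7.2 degrees


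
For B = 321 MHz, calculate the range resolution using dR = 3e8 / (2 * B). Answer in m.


dR = 3e8 / (2 * 321000000.0) = 0.47 m

0.47 m


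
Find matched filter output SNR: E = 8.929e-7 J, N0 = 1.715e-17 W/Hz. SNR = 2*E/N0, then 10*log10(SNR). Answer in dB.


SNR_lin = 2 * 8.929e-7 / 1.715e-17 = 1.041e11
SNR_dB = 10*log10(1.041e11) = 110.2 dB

110.2 dB


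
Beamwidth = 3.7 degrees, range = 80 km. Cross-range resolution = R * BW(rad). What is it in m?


BW_rad = 0.064577182
CR = 80000 * 0.064577182 = 5166.2 m

5166.2 m


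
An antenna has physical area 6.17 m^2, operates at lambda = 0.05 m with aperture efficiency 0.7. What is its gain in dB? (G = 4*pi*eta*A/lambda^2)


G_linear = 4*pi*0.7*6.17/0.05^2 = 21709.66
G_dB = 10*log10(21709.66) = 43.4 dB

43.4 dB


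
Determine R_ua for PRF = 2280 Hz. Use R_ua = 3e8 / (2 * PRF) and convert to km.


R_ua = 3e8 / (2 * 2280) = 65789.5 m = 65.8 km

65.8 km


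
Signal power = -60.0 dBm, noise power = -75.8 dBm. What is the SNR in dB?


SNR = -60.0 - (-75.8) = 15.8 dB

15.8 dB


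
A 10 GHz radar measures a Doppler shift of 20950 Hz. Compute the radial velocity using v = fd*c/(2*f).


v = 20950 * 3e8 / (2 * 10000000000.0) = 314.3 m/s

314.3 m/s


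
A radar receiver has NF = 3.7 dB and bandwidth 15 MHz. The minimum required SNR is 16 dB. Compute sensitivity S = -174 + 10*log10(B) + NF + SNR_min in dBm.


10*log10(15000000.0) = 71.76
S = -174 + 71.76 + 3.7 + 16 = -82.5 dBm

-82.5 dBm


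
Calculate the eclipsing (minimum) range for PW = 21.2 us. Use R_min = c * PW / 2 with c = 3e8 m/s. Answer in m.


R_min = 3e8 * 21.2e-6 / 2 = 3180.0 m

3180.0 m


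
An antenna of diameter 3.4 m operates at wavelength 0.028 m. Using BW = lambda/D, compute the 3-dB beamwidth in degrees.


BW_rad = 0.028 / 3.4 = 0.008235
BW_deg = 0.47 degrees

0.47 degrees


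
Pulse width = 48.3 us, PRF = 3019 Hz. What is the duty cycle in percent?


DC = 48.3e-6 * 3019 * 100 = 14.58%

14.58%


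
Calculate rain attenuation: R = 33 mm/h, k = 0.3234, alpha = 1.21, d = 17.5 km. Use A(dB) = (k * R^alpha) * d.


gamma = 0.3234 * 33^1.21 = 22.240364 dB/km
A = 22.240364 * 17.5 = 389.21 dB

389.21 dB


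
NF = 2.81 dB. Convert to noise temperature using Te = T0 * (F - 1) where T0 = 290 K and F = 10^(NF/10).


NF_lin = 10^(2.81/10) = 1.909853
Te = 290 * (1.909853 - 1) = 263.9 K

263.9 K


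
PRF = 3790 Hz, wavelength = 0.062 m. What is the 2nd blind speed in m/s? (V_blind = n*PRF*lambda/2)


V_blind = 2 * 3790 * 0.062 / 2 = 235.0 m/s

235.0 m/s


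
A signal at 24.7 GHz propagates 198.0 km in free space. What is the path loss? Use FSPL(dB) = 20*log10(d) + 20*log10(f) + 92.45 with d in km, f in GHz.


20*log10(198.0) = 45.93
20*log10(24.7) = 27.85
FSPL = 166.2 dB

166.2 dB


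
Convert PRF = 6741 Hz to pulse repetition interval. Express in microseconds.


PRI = 1/6741 = 0.0001483459 s = 148.3 us

148.3 us


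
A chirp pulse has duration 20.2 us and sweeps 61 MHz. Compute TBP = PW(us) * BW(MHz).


TBP = 20.2 * 61 = 1232.2

1232.2


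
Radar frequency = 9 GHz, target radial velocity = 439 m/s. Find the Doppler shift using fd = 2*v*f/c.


fd = 2 * 439 * 9000000000.0 / 3e8 = 26340.0 Hz

26340.0 Hz


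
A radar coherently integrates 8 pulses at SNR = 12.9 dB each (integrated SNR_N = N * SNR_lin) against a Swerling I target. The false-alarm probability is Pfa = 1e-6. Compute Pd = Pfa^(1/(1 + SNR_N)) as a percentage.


SNR_lin = 10^(12.9/10) = 19.49845
SNR_N = 8 * 19.49845 = 155.9876
1/(1 + SNR_N) = 1/156.9876 = 0.0063699
Pd = (1e-6)^0.0063699 = 0.91576
Pd = 91.6%

91.6%


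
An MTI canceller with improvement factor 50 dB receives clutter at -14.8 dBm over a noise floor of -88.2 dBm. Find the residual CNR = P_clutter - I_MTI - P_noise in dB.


CNR = -14.8 - 50 - (-88.2) = 23.4 dB

23.4 dB


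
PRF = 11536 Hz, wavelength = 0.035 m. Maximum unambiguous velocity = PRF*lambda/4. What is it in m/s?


V_ua = 11536 * 0.035 / 4 = 100.9 m/s

100.9 m/s


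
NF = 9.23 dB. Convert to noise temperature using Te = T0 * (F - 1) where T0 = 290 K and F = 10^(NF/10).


NF_lin = 10^(9.23/10) = 8.375293
Te = 290 * (8.375293 - 1) = 2138.8 K

2138.8 K


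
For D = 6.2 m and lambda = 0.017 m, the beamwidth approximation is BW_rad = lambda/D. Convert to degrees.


BW_rad = 0.017 / 6.2 = 0.002742
BW_deg = 0.16 degrees

0.16 degrees


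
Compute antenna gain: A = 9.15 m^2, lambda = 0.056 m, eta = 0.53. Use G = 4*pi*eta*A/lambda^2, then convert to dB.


G_linear = 4*pi*0.53*9.15/0.056^2 = 19432.59
G_dB = 10*log10(19432.59) = 42.9 dB

42.9 dB


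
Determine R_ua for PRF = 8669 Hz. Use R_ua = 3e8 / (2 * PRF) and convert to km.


R_ua = 3e8 / (2 * 8669) = 17303.0 m = 17.3 km

17.3 km


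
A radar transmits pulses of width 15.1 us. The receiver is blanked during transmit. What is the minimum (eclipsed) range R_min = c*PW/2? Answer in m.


R_min = 3e8 * 15.1e-6 / 2 = 2265.0 m

2265.0 m


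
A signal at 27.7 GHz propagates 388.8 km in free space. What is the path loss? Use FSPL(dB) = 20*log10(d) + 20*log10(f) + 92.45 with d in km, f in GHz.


20*log10(388.8) = 51.79
20*log10(27.7) = 28.85
FSPL = 173.1 dB

173.1 dB


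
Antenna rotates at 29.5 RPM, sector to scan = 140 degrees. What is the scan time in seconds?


t = 140 / (29.5 * 360) * 60 = 0.79 s

0.79 s


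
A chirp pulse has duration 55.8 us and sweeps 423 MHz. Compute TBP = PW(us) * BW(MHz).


TBP = 55.8 * 423 = 23603.4

23603.4


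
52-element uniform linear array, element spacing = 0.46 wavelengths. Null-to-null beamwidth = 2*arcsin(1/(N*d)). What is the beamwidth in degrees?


1/(N*d) = 1/(52*0.46) = 0.041806
BW = 2*arcsin(0.041806) = 4.8 degrees

4.8 degrees


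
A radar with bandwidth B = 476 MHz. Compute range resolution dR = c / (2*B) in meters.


dR = 3e8 / (2 * 476000000.0) = 0.32 m

0.32 m


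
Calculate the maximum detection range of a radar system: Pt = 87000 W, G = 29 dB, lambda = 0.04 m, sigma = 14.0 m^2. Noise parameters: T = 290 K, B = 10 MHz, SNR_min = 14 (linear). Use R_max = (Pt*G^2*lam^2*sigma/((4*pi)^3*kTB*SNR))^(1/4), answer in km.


G_lin = 10^(29/10) = 794.328235
R^4 = 87000 * 794.328235^2 * 0.04^2 * 14.0 / ((4*pi)^3 * 1.38e-23 * 290 * 10000000.0 * 14)
R^4 = 1.10594e18 m^4
R_max = (1.10594e18)^(1/4) = 32429.0 m = 32.4 km

32.4 km


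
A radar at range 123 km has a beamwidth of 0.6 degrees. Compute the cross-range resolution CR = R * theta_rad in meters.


BW_rad = 0.010471976
CR = 123000 * 0.010471976 = 1288.1 m

1288.1 m


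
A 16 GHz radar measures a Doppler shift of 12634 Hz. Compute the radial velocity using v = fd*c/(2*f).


v = 12634 * 3e8 / (2 * 16000000000.0) = 118.4 m/s

118.4 m/s


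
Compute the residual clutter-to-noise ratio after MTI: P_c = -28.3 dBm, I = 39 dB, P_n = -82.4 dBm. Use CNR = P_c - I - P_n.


CNR = -28.3 - 39 - (-82.4) = 15.1 dB

15.1 dB


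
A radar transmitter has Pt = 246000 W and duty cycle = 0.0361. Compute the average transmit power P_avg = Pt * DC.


P_avg = 246000 * 0.0361 = 8880.6 W

8880.6 W


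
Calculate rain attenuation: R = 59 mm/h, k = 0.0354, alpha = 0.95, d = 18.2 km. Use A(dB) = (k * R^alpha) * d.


gamma = 0.0354 * 59^0.95 = 1.703384 dB/km
A = 1.703384 * 18.2 = 31.0 dB

31.0 dB


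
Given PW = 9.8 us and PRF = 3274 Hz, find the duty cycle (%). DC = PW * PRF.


DC = 9.8e-6 * 3274 * 100 = 3.21%

3.21%


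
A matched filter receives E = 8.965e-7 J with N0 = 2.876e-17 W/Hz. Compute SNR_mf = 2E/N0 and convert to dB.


SNR_lin = 2 * 8.965e-7 / 2.876e-17 = 6.234e10
SNR_dB = 10*log10(6.234e10) = 107.9 dB

107.9 dB


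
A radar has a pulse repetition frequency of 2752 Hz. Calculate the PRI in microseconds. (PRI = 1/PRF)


PRI = 1/2752 = 0.0003633721 s = 363.4 us

363.4 us


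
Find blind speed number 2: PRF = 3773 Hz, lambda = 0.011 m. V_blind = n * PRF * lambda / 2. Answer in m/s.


V_blind = 2 * 3773 * 0.011 / 2 = 41.5 m/s

41.5 m/s


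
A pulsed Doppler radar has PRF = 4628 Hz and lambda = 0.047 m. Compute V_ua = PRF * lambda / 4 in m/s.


V_ua = 4628 * 0.047 / 4 = 54.4 m/s

54.4 m/s
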